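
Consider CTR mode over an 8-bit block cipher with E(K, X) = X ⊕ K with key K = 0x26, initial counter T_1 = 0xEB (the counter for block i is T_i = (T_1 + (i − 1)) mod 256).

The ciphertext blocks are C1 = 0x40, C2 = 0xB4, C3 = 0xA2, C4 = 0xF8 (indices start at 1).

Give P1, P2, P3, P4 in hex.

CTR decryption: S_i = E(K, T_i) where T_i is the counter for block i; P_i = C_i ⊕ S_i.
P1: T = 0xEB, S = E(K, T) = 0xCD; 0x40 ⊕ 0xCD = 0x8D.
P2: T = 0xEC, S = E(K, T) = 0xCA; 0xB4 ⊕ 0xCA = 0x7E.
P3: T = 0xED, S = E(K, T) = 0xCB; 0xA2 ⊕ 0xCB = 0x69.
P4: T = 0xEE, S = E(K, T) = 0xC8; 0xF8 ⊕ 0xC8 = 0x30.

P1 = 0x8D, P2 = 0x7E, P3 = 0x69, P4 = 0x30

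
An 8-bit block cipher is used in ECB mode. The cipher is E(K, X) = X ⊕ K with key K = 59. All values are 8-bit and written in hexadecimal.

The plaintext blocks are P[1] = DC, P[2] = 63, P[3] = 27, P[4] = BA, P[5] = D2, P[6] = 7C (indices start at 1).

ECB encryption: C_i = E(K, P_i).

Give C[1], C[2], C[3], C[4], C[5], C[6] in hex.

C[1] = 85, C[2] = 3A, C[3] = 7E, C[4] = E3, C[5] = 8B, C[6] = 25

C[1]: E(K, DC) = 85.
C[2]: E(K, 63) = 3A.
C[3]: E(K, 27) = 7E.
C[4]: E(K, BA) = E3.
C[5]: E(K, D2) = 8B.
C[6]: E(K, 7C) = 25.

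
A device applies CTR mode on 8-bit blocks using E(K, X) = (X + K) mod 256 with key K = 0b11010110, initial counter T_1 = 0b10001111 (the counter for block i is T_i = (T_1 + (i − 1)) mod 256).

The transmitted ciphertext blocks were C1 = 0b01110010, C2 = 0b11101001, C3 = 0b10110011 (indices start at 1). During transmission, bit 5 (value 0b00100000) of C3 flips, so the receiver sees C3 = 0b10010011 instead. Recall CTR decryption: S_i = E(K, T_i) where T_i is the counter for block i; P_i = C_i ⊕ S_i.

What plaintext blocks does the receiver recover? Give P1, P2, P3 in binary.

P1 = 0b00010111, P2 = 0b10001111, P3 = 0b11110100

Only C3 changed, to 0b10010011. In CTR, a change in C_i flips the same bit in P_i only; the keystream is unaffected. Decrypting the received ciphertext:
P1: T = 0b10001111, S = E(K, T) = 0b01100101; 0b01110010 ⊕ 0b01100101 = 0b00010111.
P2: T = 0b10010000, S = E(K, T) = 0b01100110; 0b11101001 ⊕ 0b01100110 = 0b10001111.
P3: T = 0b10010001, S = E(K, T) = 0b01100111; 0b10010011 ⊕ 0b01100111 = 0b11110100.
Blocks that differ from the original plaintext: P3.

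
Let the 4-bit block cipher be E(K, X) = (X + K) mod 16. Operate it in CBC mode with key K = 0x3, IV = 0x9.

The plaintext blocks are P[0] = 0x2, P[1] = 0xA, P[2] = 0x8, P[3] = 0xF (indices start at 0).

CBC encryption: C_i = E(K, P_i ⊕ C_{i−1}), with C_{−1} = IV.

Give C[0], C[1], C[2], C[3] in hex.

C[0]: P[0] ⊕ 0x9 = 0xB; E(K, 0xB) = 0xE.
C[1]: P[1] ⊕ 0xE = 0x4; E(K, 0x4) = 0x7.
C[2]: P[2] ⊕ 0x7 = 0xF; E(K, 0xF) = 0x2.
C[3]: P[3] ⊕ 0x2 = 0xD; E(K, 0xD) = 0x0.

C[0] = 0xE, C[1] = 0x7, C[2] = 0x2, C[3] = 0x0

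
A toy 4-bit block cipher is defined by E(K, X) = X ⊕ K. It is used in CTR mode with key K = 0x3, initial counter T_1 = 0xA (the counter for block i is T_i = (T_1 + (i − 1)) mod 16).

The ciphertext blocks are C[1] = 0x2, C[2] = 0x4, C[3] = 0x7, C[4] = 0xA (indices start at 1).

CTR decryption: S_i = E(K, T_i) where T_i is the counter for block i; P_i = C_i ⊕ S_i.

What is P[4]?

P[4] = 0x4

P[4]: T = 0xD, S = E(K, T) = 0xE; 0xA ⊕ 0xE = 0x4.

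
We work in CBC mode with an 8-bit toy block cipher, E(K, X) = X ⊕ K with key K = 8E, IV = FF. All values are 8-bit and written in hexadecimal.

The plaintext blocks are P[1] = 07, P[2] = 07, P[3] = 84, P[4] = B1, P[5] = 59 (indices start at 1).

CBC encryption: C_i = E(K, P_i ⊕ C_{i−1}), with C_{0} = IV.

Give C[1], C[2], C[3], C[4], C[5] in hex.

C[1]: P[1] ⊕ FF = F8; E(K, F8) = 76.
C[2]: P[2] ⊕ 76 = 71; E(K, 71) = FF.
C[3]: P[3] ⊕ FF = 7B; E(K, 7B) = F5.
C[4]: P[4] ⊕ F5 = 44; E(K, 44) = CA.
C[5]: P[5] ⊕ CA = 93; E(K, 93) = 1D.

C[1] = 76, C[2] = FF, C[3] = F5, C[4] = CA, C[5] = 1D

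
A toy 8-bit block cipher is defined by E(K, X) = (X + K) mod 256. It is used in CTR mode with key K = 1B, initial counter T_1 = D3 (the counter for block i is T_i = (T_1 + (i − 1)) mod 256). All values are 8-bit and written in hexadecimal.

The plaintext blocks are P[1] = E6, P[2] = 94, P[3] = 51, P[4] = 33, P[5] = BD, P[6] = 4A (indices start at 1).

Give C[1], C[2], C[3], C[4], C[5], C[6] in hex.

C[1] = 08, C[2] = 7B, C[3] = A1, C[4] = C2, C[5] = 4F, C[6] = B9

CTR encryption: S_i = E(K, T_i) where T_i is the counter for block i; C_i = P_i ⊕ S_i.
C[1]: T = D3, S = E(K, T) = EE; E6 ⊕ EE = 08.
C[2]: T = D4, S = E(K, T) = EF; 94 ⊕ EF = 7B.
C[3]: T = D5, S = E(K, T) = F0; 51 ⊕ F0 = A1.
C[4]: T = D6, S = E(K, T) = F1; 33 ⊕ F1 = C2.
C[5]: T = D7, S = E(K, T) = F2; BD ⊕ F2 = 4F.
C[6]: T = D8, S = E(K, T) = F3; 4A ⊕ F3 = B9.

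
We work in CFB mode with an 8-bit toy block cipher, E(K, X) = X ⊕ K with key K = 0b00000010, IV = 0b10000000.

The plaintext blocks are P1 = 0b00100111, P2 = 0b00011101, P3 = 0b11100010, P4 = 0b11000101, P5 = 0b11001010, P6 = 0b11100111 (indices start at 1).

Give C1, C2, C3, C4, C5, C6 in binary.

CFB encryption: C_i = P_i ⊕ E(K, C_{i−1}), with C_{0} = IV.
C1: E(K, 0b10000000) = 0b10000010; 0b00100111 ⊕ 0b10000010 = 0b10100101.
C2: E(K, 0b10100101) = 0b10100111; 0b00011101 ⊕ 0b10100111 = 0b10111010.
C3: E(K, 0b10111010) = 0b10111000; 0b11100010 ⊕ 0b10111000 = 0b01011010.
C4: E(K, 0b01011010) = 0b01011000; 0b11000101 ⊕ 0b01011000 = 0b10011101.
C5: E(K, 0b10011101) = 0b10011111; 0b11001010 ⊕ 0b10011111 = 0b01010101.
C6: E(K, 0b01010101) = 0b01010111; 0b11100111 ⊕ 0b01010111 = 0b10110000.

C1 = 0b10100101, C2 = 0b10111010, C3 = 0b01011010, C4 = 0b10011101, C5 = 0b01010101, C6 = 0b10110000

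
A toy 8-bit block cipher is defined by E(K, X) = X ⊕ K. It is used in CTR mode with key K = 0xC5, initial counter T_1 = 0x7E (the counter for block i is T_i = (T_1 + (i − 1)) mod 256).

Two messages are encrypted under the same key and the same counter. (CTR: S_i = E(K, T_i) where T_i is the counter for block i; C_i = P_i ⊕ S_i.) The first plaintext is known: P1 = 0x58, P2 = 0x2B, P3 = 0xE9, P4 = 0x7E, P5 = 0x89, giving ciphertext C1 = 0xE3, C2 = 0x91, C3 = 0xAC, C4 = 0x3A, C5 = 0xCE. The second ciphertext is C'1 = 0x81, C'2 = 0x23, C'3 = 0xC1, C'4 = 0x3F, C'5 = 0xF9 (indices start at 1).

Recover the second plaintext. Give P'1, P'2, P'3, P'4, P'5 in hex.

In CTR with a reused counter, both messages share the same keystream S_i, so C_i ⊕ C'_i = P_i ⊕ P'_i and thus P'_i = P_i ⊕ C_i ⊕ C'_i.
P'1: 0x58 ⊕ 0xE3 ⊕ 0x81 = 0x3A.
P'2: 0x2B ⊕ 0x91 ⊕ 0x23 = 0x99.
P'3: 0xE9 ⊕ 0xAC ⊕ 0xC1 = 0x84.
P'4: 0x7E ⊕ 0x3A ⊕ 0x3F = 0x7B.
P'5: 0x89 ⊕ 0xCE ⊕ 0xF9 = 0xBE.

P'1 = 0x3A, P'2 = 0x99, P'3 = 0x84, P'4 = 0x7B, P'5 = 0xBE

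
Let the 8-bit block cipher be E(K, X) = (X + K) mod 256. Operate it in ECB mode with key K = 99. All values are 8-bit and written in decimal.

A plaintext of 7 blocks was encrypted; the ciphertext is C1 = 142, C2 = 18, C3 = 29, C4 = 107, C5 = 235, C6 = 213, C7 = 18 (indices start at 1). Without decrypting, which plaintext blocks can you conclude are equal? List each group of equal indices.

ECB encrypts each block independently with the same key, so equal ciphertext blocks imply equal plaintext blocks.
C2 = C7 = 18, so P2 = P7.

P2 = P7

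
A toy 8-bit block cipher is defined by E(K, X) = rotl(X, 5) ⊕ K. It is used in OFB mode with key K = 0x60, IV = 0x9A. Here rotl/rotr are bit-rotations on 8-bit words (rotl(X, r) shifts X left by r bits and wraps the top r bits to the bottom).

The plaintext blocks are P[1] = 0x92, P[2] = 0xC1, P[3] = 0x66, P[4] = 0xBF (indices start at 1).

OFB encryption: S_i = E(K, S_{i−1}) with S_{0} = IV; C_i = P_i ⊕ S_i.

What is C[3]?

C[3] = 0xC6

C[1]: S = E(K, 0x9A) = 0x33; 0x92 ⊕ 0x33 = 0xA1.
C[2]: S = E(K, 0x33) = 0x06; 0xC1 ⊕ 0x06 = 0xC7.
C[3]: S = E(K, 0x06) = 0xA0; 0x66 ⊕ 0xA0 = 0xC6.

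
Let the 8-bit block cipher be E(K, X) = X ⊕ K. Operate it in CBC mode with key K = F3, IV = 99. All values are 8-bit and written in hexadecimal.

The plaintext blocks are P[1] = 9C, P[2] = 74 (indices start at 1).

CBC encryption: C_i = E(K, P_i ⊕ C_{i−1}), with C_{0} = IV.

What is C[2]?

C[2] = 71

C[1]: P[1] ⊕ 99 = 05; E(K, 05) = F6.
C[2]: P[2] ⊕ F6 = 82; E(K, 82) = 71.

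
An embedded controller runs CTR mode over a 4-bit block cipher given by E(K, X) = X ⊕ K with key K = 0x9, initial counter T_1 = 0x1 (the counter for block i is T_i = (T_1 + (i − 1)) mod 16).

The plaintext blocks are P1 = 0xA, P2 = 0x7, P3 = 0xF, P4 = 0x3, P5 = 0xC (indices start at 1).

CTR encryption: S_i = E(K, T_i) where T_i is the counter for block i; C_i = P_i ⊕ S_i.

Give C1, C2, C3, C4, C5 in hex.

C1 = 0x2, C2 = 0xC, C3 = 0x5, C4 = 0xE, C5 = 0x0

C1: T = 0x1, S = E(K, T) = 0x8; 0xA ⊕ 0x8 = 0x2.
C2: T = 0x2, S = E(K, T) = 0xB; 0x7 ⊕ 0xB = 0xC.
C3: T = 0x3, S = E(K, T) = 0xA; 0xF ⊕ 0xA = 0x5.
C4: T = 0x4, S = E(K, T) = 0xD; 0x3 ⊕ 0xD = 0xE.
C5: T = 0x5, S = E(K, T) = 0xC; 0xC ⊕ 0xC = 0x0.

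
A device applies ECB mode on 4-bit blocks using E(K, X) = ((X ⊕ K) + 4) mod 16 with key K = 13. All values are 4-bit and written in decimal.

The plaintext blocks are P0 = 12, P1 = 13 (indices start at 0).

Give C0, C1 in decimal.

C0 = 5, C1 = 4

ECB encryption: C_i = E(K, P_i).
C0: E(K, 12) = 5.
C1: E(K, 13) = 4.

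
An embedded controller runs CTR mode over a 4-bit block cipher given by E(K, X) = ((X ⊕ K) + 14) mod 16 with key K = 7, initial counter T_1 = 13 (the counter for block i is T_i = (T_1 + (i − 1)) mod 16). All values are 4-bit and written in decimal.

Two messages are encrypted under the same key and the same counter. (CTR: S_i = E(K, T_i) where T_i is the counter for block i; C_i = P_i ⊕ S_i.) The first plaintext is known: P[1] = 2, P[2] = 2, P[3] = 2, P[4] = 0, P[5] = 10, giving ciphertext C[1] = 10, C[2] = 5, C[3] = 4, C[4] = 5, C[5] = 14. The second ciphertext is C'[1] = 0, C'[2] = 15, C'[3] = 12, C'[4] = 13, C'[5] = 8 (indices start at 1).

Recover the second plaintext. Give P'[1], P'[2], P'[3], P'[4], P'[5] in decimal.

P'[1] = 8, P'[2] = 8, P'[3] = 10, P'[4] = 8, P'[5] = 12

In CTR with a reused counter, both messages share the same keystream S_i, so C_i ⊕ C'_i = P_i ⊕ P'_i and thus P'_i = P_i ⊕ C_i ⊕ C'_i.
P'[1]: 2 ⊕ 10 ⊕ 0 = 8.
P'[2]: 2 ⊕ 5 ⊕ 15 = 8.
P'[3]: 2 ⊕ 4 ⊕ 12 = 10.
P'[4]: 0 ⊕ 5 ⊕ 13 = 8.
P'[5]: 10 ⊕ 14 ⊕ 8 = 12.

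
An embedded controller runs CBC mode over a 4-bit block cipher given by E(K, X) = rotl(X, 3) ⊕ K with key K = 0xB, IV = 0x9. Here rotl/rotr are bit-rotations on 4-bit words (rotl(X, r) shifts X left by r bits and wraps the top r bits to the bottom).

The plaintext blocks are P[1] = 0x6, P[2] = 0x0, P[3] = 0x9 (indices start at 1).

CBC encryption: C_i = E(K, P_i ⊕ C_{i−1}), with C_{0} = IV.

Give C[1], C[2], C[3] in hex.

C[1] = 0x4, C[2] = 0x9, C[3] = 0xB

C[1]: P[1] ⊕ 0x9 = 0xF; E(K, 0xF) = 0x4.
C[2]: P[2] ⊕ 0x4 = 0x4; E(K, 0x4) = 0x9.
C[3]: P[3] ⊕ 0x9 = 0x0; E(K, 0x0) = 0xB.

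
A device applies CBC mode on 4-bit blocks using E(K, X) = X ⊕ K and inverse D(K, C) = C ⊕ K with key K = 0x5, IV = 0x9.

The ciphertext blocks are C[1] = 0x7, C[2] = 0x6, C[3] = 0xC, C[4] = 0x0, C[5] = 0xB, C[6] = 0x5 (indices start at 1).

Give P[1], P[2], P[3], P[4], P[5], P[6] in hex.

P[1] = 0xB, P[2] = 0x4, P[3] = 0xF, P[4] = 0x9, P[5] = 0xE, P[6] = 0xB

CBC decryption: P_i = D(K, C_i) ⊕ C_{i−1}, with C_{0} = IV.
P[1]: D(K, 0x7) = 0x2; 0x2 ⊕ 0x9 = 0xB.
P[2]: D(K, 0x6) = 0x3; 0x3 ⊕ 0x7 = 0x4.
P[3]: D(K, 0xC) = 0x9; 0x9 ⊕ 0x6 = 0xF.
P[4]: D(K, 0x0) = 0x5; 0x5 ⊕ 0xC = 0x9.
P[5]: D(K, 0xB) = 0xE; 0xE ⊕ 0x0 = 0xE.
P[6]: D(K, 0x5) = 0x0; 0x0 ⊕ 0xB = 0xB.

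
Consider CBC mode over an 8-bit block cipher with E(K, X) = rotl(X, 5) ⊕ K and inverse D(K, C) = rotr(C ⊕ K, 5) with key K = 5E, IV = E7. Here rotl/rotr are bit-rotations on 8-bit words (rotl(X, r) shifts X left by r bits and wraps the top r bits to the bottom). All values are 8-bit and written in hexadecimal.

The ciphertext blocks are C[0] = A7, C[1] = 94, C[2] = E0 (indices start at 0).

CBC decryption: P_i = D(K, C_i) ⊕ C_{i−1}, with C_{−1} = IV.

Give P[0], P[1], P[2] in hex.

P[0] = 28, P[1] = F1, P[2] = 61

P[0]: D(K, A7) = CF; CF ⊕ E7 = 28.
P[1]: D(K, 94) = 56; 56 ⊕ A7 = F1.
P[2]: D(K, E0) = F5; F5 ⊕ 94 = 61.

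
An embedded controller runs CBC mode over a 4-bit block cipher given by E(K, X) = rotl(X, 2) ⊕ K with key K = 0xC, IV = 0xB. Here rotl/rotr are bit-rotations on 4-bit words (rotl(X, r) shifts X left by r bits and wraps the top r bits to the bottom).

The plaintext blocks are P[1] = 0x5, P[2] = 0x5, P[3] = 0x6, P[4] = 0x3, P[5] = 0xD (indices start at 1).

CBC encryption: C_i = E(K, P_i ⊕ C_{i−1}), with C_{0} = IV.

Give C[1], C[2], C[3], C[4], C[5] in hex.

C[1] = 0x7, C[2] = 0x4, C[3] = 0x4, C[4] = 0x1, C[5] = 0xF

C[1]: P[1] ⊕ 0xB = 0xE; E(K, 0xE) = 0x7.
C[2]: P[2] ⊕ 0x7 = 0x2; E(K, 0x2) = 0x4.
C[3]: P[3] ⊕ 0x4 = 0x2; E(K, 0x2) = 0x4.
C[4]: P[4] ⊕ 0x4 = 0x7; E(K, 0x7) = 0x1.
C[5]: P[5] ⊕ 0x1 = 0xC; E(K, 0xC) = 0xF.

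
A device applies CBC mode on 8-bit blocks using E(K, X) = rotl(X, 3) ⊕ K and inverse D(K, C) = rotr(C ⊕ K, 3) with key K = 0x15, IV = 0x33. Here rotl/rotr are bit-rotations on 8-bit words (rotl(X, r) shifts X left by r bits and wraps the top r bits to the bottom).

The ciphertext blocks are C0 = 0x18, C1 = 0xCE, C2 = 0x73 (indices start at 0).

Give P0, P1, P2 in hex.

P0 = 0x92, P1 = 0x63, P2 = 0x02

CBC decryption: P_i = D(K, C_i) ⊕ C_{i−1}, with C_{−1} = IV.
P0: D(K, 0x18) = 0xA1; 0xA1 ⊕ 0x33 = 0x92.
P1: D(K, 0xCE) = 0x7B; 0x7B ⊕ 0x18 = 0x63.
P2: D(K, 0x73) = 0xCC; 0xCC ⊕ 0xCE = 0x02.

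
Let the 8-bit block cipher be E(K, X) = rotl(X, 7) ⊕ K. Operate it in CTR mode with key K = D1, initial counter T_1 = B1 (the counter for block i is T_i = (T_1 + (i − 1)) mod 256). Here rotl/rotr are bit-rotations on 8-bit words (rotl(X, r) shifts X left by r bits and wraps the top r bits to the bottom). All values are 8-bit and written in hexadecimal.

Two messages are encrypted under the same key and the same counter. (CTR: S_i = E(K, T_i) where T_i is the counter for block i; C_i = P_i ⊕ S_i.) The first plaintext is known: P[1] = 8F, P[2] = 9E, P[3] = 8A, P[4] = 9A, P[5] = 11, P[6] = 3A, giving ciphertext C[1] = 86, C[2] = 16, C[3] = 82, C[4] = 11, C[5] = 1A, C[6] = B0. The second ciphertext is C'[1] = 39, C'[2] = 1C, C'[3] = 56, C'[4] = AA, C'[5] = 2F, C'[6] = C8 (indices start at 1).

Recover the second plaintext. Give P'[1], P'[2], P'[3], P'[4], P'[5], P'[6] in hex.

In CTR with a reused counter, both messages share the same keystream S_i, so C_i ⊕ C'_i = P_i ⊕ P'_i and thus P'_i = P_i ⊕ C_i ⊕ C'_i.
P'[1]: 8F ⊕ 86 ⊕ 39 = 30.
P'[2]: 9E ⊕ 16 ⊕ 1C = 94.
P'[3]: 8A ⊕ 82 ⊕ 56 = 5E.
P'[4]: 9A ⊕ 11 ⊕ AA = 21.
P'[5]: 11 ⊕ 1A ⊕ 2F = 24.
P'[6]: 3A ⊕ B0 ⊕ C8 = 42.

P'[1] = 30, P'[2] = 94, P'[3] = 5E, P'[4] = 21, P'[5] = 24, P'[6] = 42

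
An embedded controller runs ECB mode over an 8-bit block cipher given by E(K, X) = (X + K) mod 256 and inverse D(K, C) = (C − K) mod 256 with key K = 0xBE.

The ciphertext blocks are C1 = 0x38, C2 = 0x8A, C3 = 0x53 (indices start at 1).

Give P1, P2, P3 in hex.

P1 = 0x7A, P2 = 0xCC, P3 = 0x95

ECB decryption: P_i = D(K, C_i).
P1: D(K, 0x38) = 0x7A.
P2: D(K, 0x8A) = 0xCC.
P3: D(K, 0x53) = 0x95.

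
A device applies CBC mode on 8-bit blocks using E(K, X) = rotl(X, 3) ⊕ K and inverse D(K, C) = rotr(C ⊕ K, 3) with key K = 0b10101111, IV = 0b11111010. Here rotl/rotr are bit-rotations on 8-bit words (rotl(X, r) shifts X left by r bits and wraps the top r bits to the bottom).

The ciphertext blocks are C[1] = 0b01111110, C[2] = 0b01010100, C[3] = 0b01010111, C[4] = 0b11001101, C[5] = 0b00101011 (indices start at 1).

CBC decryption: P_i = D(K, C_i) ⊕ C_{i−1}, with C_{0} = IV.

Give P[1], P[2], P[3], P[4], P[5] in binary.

P[1] = 0b11000000, P[2] = 0b00000001, P[3] = 0b01001011, P[4] = 0b00011011, P[5] = 0b01011101

P[1]: D(K, 0b01111110) = 0b00111010; 0b00111010 ⊕ 0b11111010 = 0b11000000.
P[2]: D(K, 0b01010100) = 0b01111111; 0b01111111 ⊕ 0b01111110 = 0b00000001.
P[3]: D(K, 0b01010111) = 0b00011111; 0b00011111 ⊕ 0b01010100 = 0b01001011.
P[4]: D(K, 0b11001101) = 0b01001100; 0b01001100 ⊕ 0b01010111 = 0b00011011.
P[5]: D(K, 0b00101011) = 0b10010000; 0b10010000 ⊕ 0b11001101 = 0b01011101.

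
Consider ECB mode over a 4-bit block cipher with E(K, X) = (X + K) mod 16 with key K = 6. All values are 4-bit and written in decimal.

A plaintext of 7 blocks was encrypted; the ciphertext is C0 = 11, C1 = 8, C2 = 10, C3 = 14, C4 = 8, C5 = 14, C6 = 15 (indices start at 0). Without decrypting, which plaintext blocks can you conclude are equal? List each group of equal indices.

P1 = P4; P3 = P5

ECB encrypts each block independently with the same key, so equal ciphertext blocks imply equal plaintext blocks.
C1 = C4 = 8, so P1 = P4.
C3 = C5 = 14, so P3 = P5.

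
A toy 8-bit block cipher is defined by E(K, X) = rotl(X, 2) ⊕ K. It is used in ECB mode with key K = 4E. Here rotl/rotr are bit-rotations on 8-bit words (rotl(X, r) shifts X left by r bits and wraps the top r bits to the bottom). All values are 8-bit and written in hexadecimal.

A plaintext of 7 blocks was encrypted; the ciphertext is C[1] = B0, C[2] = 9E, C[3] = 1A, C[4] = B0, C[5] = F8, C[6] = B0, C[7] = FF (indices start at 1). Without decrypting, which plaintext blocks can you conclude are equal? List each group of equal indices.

ECB encrypts each block independently with the same key, so equal ciphertext blocks imply equal plaintext blocks.
C[1] = C[4] = C[6] = B0, so P[1] = P[4] = P[6].

P[1] = P[4] = P[6]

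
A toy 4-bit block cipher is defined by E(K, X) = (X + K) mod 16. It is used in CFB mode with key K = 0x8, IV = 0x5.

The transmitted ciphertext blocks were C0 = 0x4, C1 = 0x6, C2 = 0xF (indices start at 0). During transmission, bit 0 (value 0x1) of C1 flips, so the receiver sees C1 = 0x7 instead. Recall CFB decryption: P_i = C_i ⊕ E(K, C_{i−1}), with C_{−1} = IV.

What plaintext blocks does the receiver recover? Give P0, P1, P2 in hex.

P0 = 0x9, P1 = 0xB, P2 = 0x0

Only C1 changed, to 0x7. In CFB, a change in C_i flips the same bit in P_i and garbles P_{i+1}. Decrypting the received ciphertext:
P0: E(K, 0x5) = 0xD; 0x4 ⊕ 0xD = 0x9.
P1: E(K, 0x4) = 0xC; 0x7 ⊕ 0xC = 0xB.
P2: E(K, 0x7) = 0xF; 0xF ⊕ 0xF = 0x0.
Blocks that differ from the original plaintext: P1, P2.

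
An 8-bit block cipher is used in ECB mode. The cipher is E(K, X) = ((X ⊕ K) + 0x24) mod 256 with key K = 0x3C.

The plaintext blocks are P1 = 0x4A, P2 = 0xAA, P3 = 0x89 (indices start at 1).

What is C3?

ECB encryption: C_i = E(K, P_i).
C3: E(K, 0x89) = 0xD9.

C3 = 0xD9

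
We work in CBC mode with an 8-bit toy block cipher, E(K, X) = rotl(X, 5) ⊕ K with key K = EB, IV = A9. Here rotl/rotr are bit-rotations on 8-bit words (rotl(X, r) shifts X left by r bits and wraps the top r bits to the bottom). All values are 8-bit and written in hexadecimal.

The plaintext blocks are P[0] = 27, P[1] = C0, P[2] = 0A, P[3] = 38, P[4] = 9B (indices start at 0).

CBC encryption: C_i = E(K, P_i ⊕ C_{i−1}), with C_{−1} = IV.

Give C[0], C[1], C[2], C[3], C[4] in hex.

C[0] = 3A, C[1] = B4, C[2] = 3C, C[3] = 6B, C[4] = F5

C[0]: P[0] ⊕ A9 = 8E; E(K, 8E) = 3A.
C[1]: P[1] ⊕ 3A = FA; E(K, FA) = B4.
C[2]: P[2] ⊕ B4 = BE; E(K, BE) = 3C.
C[3]: P[3] ⊕ 3C = 04; E(K, 04) = 6B.
C[4]: P[4] ⊕ 6B = F0; E(K, F0) = F5.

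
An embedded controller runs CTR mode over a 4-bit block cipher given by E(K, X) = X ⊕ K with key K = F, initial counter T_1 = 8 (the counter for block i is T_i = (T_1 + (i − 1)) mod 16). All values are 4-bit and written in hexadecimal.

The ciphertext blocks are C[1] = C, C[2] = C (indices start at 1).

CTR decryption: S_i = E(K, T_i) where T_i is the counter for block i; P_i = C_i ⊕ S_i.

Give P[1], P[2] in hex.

P[1] = B, P[2] = A

P[1]: T = 8, S = E(K, T) = 7; C ⊕ 7 = B.
P[2]: T = 9, S = E(K, T) = 6; C ⊕ 6 = A.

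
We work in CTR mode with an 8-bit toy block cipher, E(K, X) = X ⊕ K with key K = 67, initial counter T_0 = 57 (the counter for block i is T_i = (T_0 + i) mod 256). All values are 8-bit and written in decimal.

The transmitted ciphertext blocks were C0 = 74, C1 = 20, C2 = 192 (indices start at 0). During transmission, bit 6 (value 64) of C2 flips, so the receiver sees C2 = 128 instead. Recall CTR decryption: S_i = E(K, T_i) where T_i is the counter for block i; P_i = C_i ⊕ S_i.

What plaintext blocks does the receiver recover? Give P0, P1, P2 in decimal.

P0 = 48, P1 = 109, P2 = 248

Only C2 changed, to 128. In CTR, a change in C_i flips the same bit in P_i only; the keystream is unaffected. Decrypting the received ciphertext:
P0: T = 57, S = E(K, T) = 122; 74 ⊕ 122 = 48.
P1: T = 58, S = E(K, T) = 121; 20 ⊕ 121 = 109.
P2: T = 59, S = E(K, T) = 120; 128 ⊕ 120 = 248.
Blocks that differ from the original plaintext: P2.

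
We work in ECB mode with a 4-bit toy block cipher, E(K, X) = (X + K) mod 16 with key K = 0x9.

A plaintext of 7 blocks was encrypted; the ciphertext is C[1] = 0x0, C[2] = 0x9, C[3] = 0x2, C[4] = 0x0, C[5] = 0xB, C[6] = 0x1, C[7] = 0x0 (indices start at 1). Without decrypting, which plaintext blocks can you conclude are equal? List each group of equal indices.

ECB encrypts each block independently with the same key, so equal ciphertext blocks imply equal plaintext blocks.
C[1] = C[4] = C[7] = 0x0, so P[1] = P[4] = P[7].

P[1] = P[4] = P[7]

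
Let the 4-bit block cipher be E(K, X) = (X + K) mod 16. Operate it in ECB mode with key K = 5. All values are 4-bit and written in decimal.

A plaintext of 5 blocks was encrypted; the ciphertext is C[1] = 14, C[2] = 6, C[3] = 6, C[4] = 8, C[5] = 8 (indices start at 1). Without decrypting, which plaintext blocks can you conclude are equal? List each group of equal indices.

ECB encrypts each block independently with the same key, so equal ciphertext blocks imply equal plaintext blocks.
C[2] = C[3] = 6, so P[2] = P[3].
C[4] = C[5] = 8, so P[4] = P[5].

P[2] = P[3]; P[4] = P[5]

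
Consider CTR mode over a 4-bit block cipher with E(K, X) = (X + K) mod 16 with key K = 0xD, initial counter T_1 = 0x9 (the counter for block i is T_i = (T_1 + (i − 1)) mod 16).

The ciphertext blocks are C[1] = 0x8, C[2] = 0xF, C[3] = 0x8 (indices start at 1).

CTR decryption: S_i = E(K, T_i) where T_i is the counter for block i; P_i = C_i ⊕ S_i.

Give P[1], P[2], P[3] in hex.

P[1] = 0xE, P[2] = 0x8, P[3] = 0x0

P[1]: T = 0x9, S = E(K, T) = 0x6; 0x8 ⊕ 0x6 = 0xE.
P[2]: T = 0xA, S = E(K, T) = 0x7; 0xF ⊕ 0x7 = 0x8.
P[3]: T = 0xB, S = E(K, T) = 0x8; 0x8 ⊕ 0x8 = 0x0.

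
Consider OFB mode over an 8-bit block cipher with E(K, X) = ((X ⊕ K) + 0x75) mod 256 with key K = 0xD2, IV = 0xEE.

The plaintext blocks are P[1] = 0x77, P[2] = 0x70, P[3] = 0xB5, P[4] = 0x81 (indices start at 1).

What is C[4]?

OFB encryption: S_i = E(K, S_{i−1}) with S_{0} = IV; C_i = P_i ⊕ S_i.
C[1]: S = E(K, 0xEE) = 0xB1; 0x77 ⊕ 0xB1 = 0xC6.
C[2]: S = E(K, 0xB1) = 0xD8; 0x70 ⊕ 0xD8 = 0xA8.
C[3]: S = E(K, 0xD8) = 0x7F; 0xB5 ⊕ 0x7F = 0xCA.
C[4]: S = E(K, 0x7F) = 0x22; 0x81 ⊕ 0x22 = 0xA3.

C[4] = 0xA3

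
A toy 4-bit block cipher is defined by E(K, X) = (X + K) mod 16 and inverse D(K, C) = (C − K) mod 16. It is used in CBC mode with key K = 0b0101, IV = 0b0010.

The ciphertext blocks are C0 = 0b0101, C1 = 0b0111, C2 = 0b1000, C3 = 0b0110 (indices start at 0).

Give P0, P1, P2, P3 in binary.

CBC decryption: P_i = D(K, C_i) ⊕ C_{i−1}, with C_{−1} = IV.
P0: D(K, 0b0101) = 0b0000; 0b0000 ⊕ 0b0010 = 0b0010.
P1: D(K, 0b0111) = 0b0010; 0b0010 ⊕ 0b0101 = 0b0111.
P2: D(K, 0b1000) = 0b0011; 0b0011 ⊕ 0b0111 = 0b0100.
P3: D(K, 0b0110) = 0b0001; 0b0001 ⊕ 0b1000 = 0b1001.

P0 = 0b0010, P1 = 0b0111, P2 = 0b0100, P3 = 0b1001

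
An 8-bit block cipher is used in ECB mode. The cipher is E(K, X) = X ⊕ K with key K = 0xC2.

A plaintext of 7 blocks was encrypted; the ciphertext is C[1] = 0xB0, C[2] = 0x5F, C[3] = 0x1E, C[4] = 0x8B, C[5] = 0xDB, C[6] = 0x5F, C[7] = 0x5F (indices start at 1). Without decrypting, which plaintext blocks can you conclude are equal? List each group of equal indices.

ECB encrypts each block independently with the same key, so equal ciphertext blocks imply equal plaintext blocks.
C[2] = C[6] = C[7] = 0x5F, so P[2] = P[6] = P[7].

P[2] = P[6] = P[7]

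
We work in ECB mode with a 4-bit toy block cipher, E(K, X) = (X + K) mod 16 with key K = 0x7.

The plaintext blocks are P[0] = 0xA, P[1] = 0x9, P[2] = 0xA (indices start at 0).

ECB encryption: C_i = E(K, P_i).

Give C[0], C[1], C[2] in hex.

C[0] = 0x1, C[1] = 0x0, C[2] = 0x1

C[0]: E(K, 0xA) = 0x1.
C[1]: E(K, 0x9) = 0x0.
C[2]: E(K, 0xA) = 0x1.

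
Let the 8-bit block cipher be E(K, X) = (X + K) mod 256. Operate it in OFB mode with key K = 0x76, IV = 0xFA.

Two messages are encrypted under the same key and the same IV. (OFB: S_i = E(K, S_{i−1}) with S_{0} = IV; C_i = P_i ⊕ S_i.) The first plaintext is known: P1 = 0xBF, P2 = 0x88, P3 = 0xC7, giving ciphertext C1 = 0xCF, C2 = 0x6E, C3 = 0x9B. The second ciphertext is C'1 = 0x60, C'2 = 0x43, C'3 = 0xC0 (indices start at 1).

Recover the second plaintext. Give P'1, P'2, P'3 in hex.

In OFB with a reused IV, both messages share the same keystream S_i, so C_i ⊕ C'_i = P_i ⊕ P'_i and thus P'_i = P_i ⊕ C_i ⊕ C'_i.
P'1: 0xBF ⊕ 0xCF ⊕ 0x60 = 0x10.
P'2: 0x88 ⊕ 0x6E ⊕ 0x43 = 0xA5.
P'3: 0xC7 ⊕ 0x9B ⊕ 0xC0 = 0x9C.

P'1 = 0x10, P'2 = 0xA5, P'3 = 0x9C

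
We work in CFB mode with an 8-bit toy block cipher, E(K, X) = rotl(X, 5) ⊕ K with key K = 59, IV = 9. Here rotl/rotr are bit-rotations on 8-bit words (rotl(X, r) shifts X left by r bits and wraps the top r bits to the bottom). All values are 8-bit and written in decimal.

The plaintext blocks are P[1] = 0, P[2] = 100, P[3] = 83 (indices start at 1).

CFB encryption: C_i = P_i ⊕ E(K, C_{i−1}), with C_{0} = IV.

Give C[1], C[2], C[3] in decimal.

C[1] = 26, C[2] = 28, C[3] = 235

C[1]: E(K, 9) = 26; 0 ⊕ 26 = 26.
C[2]: E(K, 26) = 120; 100 ⊕ 120 = 28.
C[3]: E(K, 28) = 184; 83 ⊕ 184 = 235.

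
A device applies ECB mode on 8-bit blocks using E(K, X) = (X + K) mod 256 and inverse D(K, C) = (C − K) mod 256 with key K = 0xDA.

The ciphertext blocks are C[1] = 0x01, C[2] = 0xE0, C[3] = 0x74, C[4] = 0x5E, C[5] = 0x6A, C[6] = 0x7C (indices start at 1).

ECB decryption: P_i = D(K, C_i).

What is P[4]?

P[4]: D(K, 0x5E) = 0x84.

P[4] = 0x84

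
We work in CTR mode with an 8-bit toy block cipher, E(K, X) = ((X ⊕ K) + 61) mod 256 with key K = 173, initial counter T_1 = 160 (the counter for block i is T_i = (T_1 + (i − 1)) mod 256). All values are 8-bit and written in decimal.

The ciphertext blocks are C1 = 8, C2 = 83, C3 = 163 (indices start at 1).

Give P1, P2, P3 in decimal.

P1 = 66, P2 = 26, P3 = 239

CTR decryption: S_i = E(K, T_i) where T_i is the counter for block i; P_i = C_i ⊕ S_i.
P1: T = 160, S = E(K, T) = 74; 8 ⊕ 74 = 66.
P2: T = 161, S = E(K, T) = 73; 83 ⊕ 73 = 26.
P3: T = 162, S = E(K, T) = 76; 163 ⊕ 76 = 239.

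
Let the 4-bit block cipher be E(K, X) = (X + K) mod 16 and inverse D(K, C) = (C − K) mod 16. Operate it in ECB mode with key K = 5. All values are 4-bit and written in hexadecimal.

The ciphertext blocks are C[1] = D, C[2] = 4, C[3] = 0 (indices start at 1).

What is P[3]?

ECB decryption: P_i = D(K, C_i).
P[3]: D(K, 0) = B.

P[3] = B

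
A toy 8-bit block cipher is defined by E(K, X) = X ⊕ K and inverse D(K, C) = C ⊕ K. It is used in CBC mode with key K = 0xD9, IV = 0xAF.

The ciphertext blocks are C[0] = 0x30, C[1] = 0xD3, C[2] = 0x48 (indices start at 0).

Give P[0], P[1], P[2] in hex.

CBC decryption: P_i = D(K, C_i) ⊕ C_{i−1}, with C_{−1} = IV.
P[0]: D(K, 0x30) = 0xE9; 0xE9 ⊕ 0xAF = 0x46.
P[1]: D(K, 0xD3) = 0x0A; 0x0A ⊕ 0x30 = 0x3A.
P[2]: D(K, 0x48) = 0x91; 0x91 ⊕ 0xD3 = 0x42.

P[0] = 0x46, P[1] = 0x3A, P[2] = 0x42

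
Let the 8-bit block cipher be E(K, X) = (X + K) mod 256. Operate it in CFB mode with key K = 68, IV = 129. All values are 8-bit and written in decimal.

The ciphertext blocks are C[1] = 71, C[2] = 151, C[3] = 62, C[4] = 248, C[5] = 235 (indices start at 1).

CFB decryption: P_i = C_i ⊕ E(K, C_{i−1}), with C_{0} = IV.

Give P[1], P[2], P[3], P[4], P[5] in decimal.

P[1]: E(K, 129) = 197; 71 ⊕ 197 = 130.
P[2]: E(K, 71) = 139; 151 ⊕ 139 = 28.
P[3]: E(K, 151) = 219; 62 ⊕ 219 = 229.
P[4]: E(K, 62) = 130; 248 ⊕ 130 = 122.
P[5]: E(K, 248) = 60; 235 ⊕ 60 = 215.

P[1] = 130, P[2] = 28, P[3] = 229, P[4] = 122, P[5] = 215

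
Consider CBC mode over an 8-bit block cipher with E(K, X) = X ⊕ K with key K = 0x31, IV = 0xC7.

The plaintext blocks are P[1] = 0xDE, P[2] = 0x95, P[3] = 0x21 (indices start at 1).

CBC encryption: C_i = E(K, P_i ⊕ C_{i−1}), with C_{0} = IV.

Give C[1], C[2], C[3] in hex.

C[1]: P[1] ⊕ 0xC7 = 0x19; E(K, 0x19) = 0x28.
C[2]: P[2] ⊕ 0x28 = 0xBD; E(K, 0xBD) = 0x8C.
C[3]: P[3] ⊕ 0x8C = 0xAD; E(K, 0xAD) = 0x9C.

C[1] = 0x28, C[2] = 0x8C, C[3] = 0x9C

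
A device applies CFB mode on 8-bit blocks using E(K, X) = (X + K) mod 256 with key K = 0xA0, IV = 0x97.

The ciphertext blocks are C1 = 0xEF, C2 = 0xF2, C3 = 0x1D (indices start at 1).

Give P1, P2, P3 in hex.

P1 = 0xD8, P2 = 0x7D, P3 = 0x8F

CFB decryption: P_i = C_i ⊕ E(K, C_{i−1}), with C_{0} = IV.
P1: E(K, 0x97) = 0x37; 0xEF ⊕ 0x37 = 0xD8.
P2: E(K, 0xEF) = 0x8F; 0xF2 ⊕ 0x8F = 0x7D.
P3: E(K, 0xF2) = 0x92; 0x1D ⊕ 0x92 = 0x8F.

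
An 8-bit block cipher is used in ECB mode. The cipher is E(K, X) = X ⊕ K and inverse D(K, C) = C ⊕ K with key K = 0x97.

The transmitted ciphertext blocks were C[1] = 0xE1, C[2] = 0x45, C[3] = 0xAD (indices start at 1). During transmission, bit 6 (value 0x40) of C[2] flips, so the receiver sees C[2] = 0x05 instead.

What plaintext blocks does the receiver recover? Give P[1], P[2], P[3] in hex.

P[1] = 0x76, P[2] = 0x92, P[3] = 0x3A

ECB decryption: P_i = D(K, C_i).
Only C[2] changed, to 0x05. In ECB, a change in C_i affects only P_i. Decrypting the received ciphertext:
P[1]: D(K, 0xE1) = 0x76.
P[2]: D(K, 0x05) = 0x92.
P[3]: D(K, 0xAD) = 0x3A.
Blocks that differ from the original plaintext: P[2].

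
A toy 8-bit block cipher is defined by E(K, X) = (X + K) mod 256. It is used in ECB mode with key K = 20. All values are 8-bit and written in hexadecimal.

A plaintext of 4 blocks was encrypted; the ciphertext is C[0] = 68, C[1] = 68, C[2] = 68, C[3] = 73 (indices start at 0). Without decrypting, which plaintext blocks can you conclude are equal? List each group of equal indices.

P[0] = P[1] = P[2]

ECB encrypts each block independently with the same key, so equal ciphertext blocks imply equal plaintext blocks.
C[0] = C[1] = C[2] = 68, so P[0] = P[1] = P[2].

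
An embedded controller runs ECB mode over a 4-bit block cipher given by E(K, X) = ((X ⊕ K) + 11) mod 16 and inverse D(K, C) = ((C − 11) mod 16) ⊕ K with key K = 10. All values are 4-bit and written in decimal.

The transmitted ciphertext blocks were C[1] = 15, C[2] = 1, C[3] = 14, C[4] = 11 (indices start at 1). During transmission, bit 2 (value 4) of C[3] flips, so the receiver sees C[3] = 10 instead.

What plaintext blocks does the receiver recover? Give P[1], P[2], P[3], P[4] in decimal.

ECB decryption: P_i = D(K, C_i).
Only C[3] changed, to 10. In ECB, a change in C_i affects only P_i. Decrypting the received ciphertext:
P[1]: D(K, 15) = 14.
P[2]: D(K, 1) = 12.
P[3]: D(K, 10) = 5.
P[4]: D(K, 11) = 10.
Blocks that differ from the original plaintext: P[3].

P[1] = 14, P[2] = 12, P[3] = 5, P[4] = 10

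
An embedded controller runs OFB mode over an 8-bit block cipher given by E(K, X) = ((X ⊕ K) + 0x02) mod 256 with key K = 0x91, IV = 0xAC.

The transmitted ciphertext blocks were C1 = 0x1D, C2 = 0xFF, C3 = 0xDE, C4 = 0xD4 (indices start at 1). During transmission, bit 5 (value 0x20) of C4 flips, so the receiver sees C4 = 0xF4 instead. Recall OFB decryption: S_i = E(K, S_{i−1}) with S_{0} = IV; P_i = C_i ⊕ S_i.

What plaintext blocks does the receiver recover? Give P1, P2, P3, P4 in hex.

P1 = 0x22, P2 = 0x4F, P3 = 0xFD, P4 = 0x40

Only C4 changed, to 0xF4. In OFB, a change in C_i flips the same bit in P_i only; the keystream is unaffected. Decrypting the received ciphertext:
P1: S = E(K, 0xAC) = 0x3F; 0x1D ⊕ 0x3F = 0x22.
P2: S = E(K, 0x3F) = 0xB0; 0xFF ⊕ 0xB0 = 0x4F.
P3: S = E(K, 0xB0) = 0x23; 0xDE ⊕ 0x23 = 0xFD.
P4: S = E(K, 0x23) = 0xB4; 0xF4 ⊕ 0xB4 = 0x40.
Blocks that differ from the original plaintext: P4.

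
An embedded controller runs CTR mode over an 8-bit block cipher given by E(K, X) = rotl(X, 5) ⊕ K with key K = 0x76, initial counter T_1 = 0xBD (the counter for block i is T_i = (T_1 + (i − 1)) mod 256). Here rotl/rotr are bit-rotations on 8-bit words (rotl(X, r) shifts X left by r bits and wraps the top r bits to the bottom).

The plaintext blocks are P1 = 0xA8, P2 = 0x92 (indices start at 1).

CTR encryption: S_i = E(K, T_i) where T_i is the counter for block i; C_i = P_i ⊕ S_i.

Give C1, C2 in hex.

C1: T = 0xBD, S = E(K, T) = 0xC1; 0xA8 ⊕ 0xC1 = 0x69.
C2: T = 0xBE, S = E(K, T) = 0xA1; 0x92 ⊕ 0xA1 = 0x33.

C1 = 0x69, C2 = 0x33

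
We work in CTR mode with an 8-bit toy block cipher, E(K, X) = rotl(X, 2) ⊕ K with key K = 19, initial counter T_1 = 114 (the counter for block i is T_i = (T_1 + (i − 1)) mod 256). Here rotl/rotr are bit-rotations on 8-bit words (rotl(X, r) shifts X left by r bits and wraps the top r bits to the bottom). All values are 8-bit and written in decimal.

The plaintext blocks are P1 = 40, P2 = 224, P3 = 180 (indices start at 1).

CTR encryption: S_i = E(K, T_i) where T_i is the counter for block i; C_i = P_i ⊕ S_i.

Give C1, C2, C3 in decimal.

C1 = 242, C2 = 62, C3 = 118

C1: T = 114, S = E(K, T) = 218; 40 ⊕ 218 = 242.
C2: T = 115, S = E(K, T) = 222; 224 ⊕ 222 = 62.
C3: T = 116, S = E(K, T) = 194; 180 ⊕ 194 = 118.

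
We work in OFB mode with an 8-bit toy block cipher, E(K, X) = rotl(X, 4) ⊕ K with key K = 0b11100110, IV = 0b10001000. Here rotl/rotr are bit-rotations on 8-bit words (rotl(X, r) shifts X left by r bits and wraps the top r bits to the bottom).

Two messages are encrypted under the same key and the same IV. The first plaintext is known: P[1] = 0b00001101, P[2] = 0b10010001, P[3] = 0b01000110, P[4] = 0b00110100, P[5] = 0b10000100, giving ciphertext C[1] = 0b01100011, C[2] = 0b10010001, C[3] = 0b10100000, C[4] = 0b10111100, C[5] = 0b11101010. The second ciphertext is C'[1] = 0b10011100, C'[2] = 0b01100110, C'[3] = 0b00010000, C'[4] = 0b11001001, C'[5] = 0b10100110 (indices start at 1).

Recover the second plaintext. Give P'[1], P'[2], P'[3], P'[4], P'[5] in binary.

In OFB with a reused IV, both messages share the same keystream S_i, so C_i ⊕ C'_i = P_i ⊕ P'_i and thus P'_i = P_i ⊕ C_i ⊕ C'_i.
P'[1]: 0b00001101 ⊕ 0b01100011 ⊕ 0b10011100 = 0b11110010.
P'[2]: 0b10010001 ⊕ 0b10010001 ⊕ 0b01100110 = 0b01100110.
P'[3]: 0b01000110 ⊕ 0b10100000 ⊕ 0b00010000 = 0b11110110.
P'[4]: 0b00110100 ⊕ 0b10111100 ⊕ 0b11001001 = 0b01000001.
P'[5]: 0b10000100 ⊕ 0b11101010 ⊕ 0b10100110 = 0b11001000.

P'[1] = 0b11110010, P'[2] = 0b01100110, P'[3] = 0b11110110, P'[4] = 0b01000001, P'[5] = 0b11001000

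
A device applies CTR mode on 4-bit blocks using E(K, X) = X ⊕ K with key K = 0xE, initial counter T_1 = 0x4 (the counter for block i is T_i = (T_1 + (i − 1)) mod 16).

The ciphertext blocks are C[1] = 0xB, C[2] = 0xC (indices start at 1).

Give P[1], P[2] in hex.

P[1] = 0x1, P[2] = 0x7

CTR decryption: S_i = E(K, T_i) where T_i is the counter for block i; P_i = C_i ⊕ S_i.
P[1]: T = 0x4, S = E(K, T) = 0xA; 0xB ⊕ 0xA = 0x1.
P[2]: T = 0x5, S = E(K, T) = 0xB; 0xC ⊕ 0xB = 0x7.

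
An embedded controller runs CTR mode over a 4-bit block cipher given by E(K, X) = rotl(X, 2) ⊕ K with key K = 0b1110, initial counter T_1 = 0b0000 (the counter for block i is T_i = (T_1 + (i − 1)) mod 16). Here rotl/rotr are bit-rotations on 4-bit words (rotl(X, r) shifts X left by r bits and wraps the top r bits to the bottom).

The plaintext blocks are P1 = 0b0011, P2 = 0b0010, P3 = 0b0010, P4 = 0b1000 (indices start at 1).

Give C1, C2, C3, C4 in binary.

C1 = 0b1101, C2 = 0b1000, C3 = 0b0100, C4 = 0b1010

CTR encryption: S_i = E(K, T_i) where T_i is the counter for block i; C_i = P_i ⊕ S_i.
C1: T = 0b0000, S = E(K, T) = 0b1110; 0b0011 ⊕ 0b1110 = 0b1101.
C2: T = 0b0001, S = E(K, T) = 0b1010; 0b0010 ⊕ 0b1010 = 0b1000.
C3: T = 0b0010, S = E(K, T) = 0b0110; 0b0010 ⊕ 0b0110 = 0b0100.
C4: T = 0b0011, S = E(K, T) = 0b0010; 0b1000 ⊕ 0b0010 = 0b1010.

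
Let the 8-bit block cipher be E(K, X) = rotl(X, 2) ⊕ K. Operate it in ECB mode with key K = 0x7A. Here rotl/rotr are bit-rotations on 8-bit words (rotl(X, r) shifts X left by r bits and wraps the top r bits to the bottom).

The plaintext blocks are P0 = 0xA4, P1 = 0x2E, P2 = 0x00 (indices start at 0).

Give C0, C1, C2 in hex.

C0 = 0xE8, C1 = 0xC2, C2 = 0x7A

ECB encryption: C_i = E(K, P_i).
C0: E(K, 0xA4) = 0xE8.
C1: E(K, 0x2E) = 0xC2.
C2: E(K, 0x00) = 0x7A.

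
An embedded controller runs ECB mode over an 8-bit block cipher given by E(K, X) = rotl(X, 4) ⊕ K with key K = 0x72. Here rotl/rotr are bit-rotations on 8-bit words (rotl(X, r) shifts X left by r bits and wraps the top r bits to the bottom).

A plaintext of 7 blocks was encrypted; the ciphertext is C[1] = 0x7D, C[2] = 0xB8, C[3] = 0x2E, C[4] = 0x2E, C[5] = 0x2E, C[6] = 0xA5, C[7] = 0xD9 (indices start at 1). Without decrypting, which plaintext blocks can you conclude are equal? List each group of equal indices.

P[3] = P[4] = P[5]

ECB encrypts each block independently with the same key, so equal ciphertext blocks imply equal plaintext blocks.
C[3] = C[4] = C[5] = 0x2E, so P[3] = P[4] = P[5].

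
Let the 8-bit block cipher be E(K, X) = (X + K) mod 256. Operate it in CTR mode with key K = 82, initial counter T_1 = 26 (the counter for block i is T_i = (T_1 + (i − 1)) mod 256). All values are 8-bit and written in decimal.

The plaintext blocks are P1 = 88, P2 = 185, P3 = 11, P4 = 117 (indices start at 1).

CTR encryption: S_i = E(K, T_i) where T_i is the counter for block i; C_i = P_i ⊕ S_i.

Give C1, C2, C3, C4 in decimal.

C1: T = 26, S = E(K, T) = 108; 88 ⊕ 108 = 52.
C2: T = 27, S = E(K, T) = 109; 185 ⊕ 109 = 212.
C3: T = 28, S = E(K, T) = 110; 11 ⊕ 110 = 101.
C4: T = 29, S = E(K, T) = 111; 117 ⊕ 111 = 26.

C1 = 52, C2 = 212, C3 = 101, C4 = 26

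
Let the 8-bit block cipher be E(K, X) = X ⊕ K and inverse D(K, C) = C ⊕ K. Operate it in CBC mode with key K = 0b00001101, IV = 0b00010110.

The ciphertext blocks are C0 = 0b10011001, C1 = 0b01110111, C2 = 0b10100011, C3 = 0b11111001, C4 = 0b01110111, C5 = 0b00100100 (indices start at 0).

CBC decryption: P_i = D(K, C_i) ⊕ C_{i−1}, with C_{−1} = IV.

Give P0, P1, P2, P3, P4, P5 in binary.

P0 = 0b10000010, P1 = 0b11100011, P2 = 0b11011001, P3 = 0b01010111, P4 = 0b10000011, P5 = 0b01011110

P0: D(K, 0b10011001) = 0b10010100; 0b10010100 ⊕ 0b00010110 = 0b10000010.
P1: D(K, 0b01110111) = 0b01111010; 0b01111010 ⊕ 0b10011001 = 0b11100011.
P2: D(K, 0b10100011) = 0b10101110; 0b10101110 ⊕ 0b01110111 = 0b11011001.
P3: D(K, 0b11111001) = 0b11110100; 0b11110100 ⊕ 0b10100011 = 0b01010111.
P4: D(K, 0b01110111) = 0b01111010; 0b01111010 ⊕ 0b11111001 = 0b10000011.
P5: D(K, 0b00100100) = 0b00101001; 0b00101001 ⊕ 0b01110111 = 0b01011110.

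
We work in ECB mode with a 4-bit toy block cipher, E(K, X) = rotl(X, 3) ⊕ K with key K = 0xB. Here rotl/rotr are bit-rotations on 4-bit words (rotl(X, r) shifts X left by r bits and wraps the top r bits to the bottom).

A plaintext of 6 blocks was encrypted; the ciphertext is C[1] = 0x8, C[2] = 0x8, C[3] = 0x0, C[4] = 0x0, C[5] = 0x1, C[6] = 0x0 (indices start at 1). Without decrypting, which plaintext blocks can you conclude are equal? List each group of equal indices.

P[1] = P[2]; P[3] = P[4] = P[6]

ECB encrypts each block independently with the same key, so equal ciphertext blocks imply equal plaintext blocks.
C[1] = C[2] = 0x8, so P[1] = P[2].
C[3] = C[4] = C[6] = 0x0, so P[3] = P[4] = P[6].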